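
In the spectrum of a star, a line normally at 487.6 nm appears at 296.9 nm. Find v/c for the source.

λ'/λ₀ = 0.6089 < 1 (blueshift), so the source is approaching.
λ'/λ₀ = √((1 − β)/(1 + β)) for an approaching source ⇒ β = (1 − r²)/(1 + r²) with r = λ'/λ₀.
β = (1 − 0.3708)/(1 + 0.3708) ≈ 0.459.

0.459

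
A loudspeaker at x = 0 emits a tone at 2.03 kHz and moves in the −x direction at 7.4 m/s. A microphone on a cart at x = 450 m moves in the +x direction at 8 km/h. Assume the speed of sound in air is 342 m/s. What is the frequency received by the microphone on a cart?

1.974 kHz

8 km/h = 2.222 m/s.
The observer lies on the +x side, so the source is heading away from the observer and the observer is heading away from the source.
Both move, so f' = f · (v − v_o)/(v + v_s).
f' = 2.03 × (342 − 2.222)/(342 + 7.4) = 2.03 × 339.78/349.4 ≈ 1.974 kHz.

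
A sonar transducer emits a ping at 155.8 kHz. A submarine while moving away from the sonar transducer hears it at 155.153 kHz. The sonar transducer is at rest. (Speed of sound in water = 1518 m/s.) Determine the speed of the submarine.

f' = f · (v − v_o)/v ⇒ v_o = v · |f'/f − 1|.
v_o = 1518 × |155.153/155.8 − 1| = 1518 × 0.004153 ≈ 6.3 m/s.

6.3 m/s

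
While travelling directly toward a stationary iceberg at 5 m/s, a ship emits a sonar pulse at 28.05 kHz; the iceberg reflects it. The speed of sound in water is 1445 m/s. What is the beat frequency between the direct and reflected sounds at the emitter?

The iceberg receives the sound from a moving source: f₁ = f₀ · v/(v − v_e) = 28.05 × 1445/1440 ≈ 28.1474 kHz.
On the return leg the ship is a moving observer: f₂ = f₁ · (v + v_e)/v = 28.1474 × 1450/1445 ≈ 28.2448 kHz.
Equivalently f₂ = f₀ · (v + v_e)/(v − v_e).
Beat against the emitted tone (with f₀ = 28050 Hz): |f₂ − f₀| = 2v_e·f₀/(v − v_e) = 2 × 5 × 28050/1440 ≈ 195 Hz.

195 Hz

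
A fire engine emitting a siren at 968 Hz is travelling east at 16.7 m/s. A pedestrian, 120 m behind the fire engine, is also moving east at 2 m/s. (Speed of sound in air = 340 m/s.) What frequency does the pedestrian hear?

The pedestrian is behind, so the fire engine is moving away from it while the pedestrian is moving toward the fire engine.
Both move, so f' = f · (v + v_o)/(v + v_s).
f' = 968 × (340 + 2)/(340 + 16.7) = 968 × 342/356.7 ≈ 928 Hz.

928 Hz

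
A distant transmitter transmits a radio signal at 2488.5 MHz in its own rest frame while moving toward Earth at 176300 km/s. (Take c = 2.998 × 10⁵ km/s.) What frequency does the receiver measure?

β = v/c = 176300/299800 = 0.5881.
Relativistic Doppler for frequency: f' = f₀ · √((1 + β)/(1 − β)).
f' = 2488.5 × √(1.5881/0.4119) = 2488.5 × 1.96343 ≈ 4886.0 MHz.

4886.0 MHz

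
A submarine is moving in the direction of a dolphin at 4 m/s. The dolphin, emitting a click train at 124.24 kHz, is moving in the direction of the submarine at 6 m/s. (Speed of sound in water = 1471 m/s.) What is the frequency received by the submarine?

125.1 kHz

General Doppler shift: f' = f · (v + v_o)/(v − v_s).
f' = 124.24 × (1471 + 4)/(1471 − 6) = 124.24 × 1475/1465 ≈ 125.1 kHz.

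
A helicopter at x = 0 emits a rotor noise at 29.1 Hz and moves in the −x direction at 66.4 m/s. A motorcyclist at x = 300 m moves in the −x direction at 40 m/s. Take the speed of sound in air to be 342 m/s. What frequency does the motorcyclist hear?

The observer lies on the +x side, so the source is heading away from the observer and the observer is heading toward the source.
General Doppler shift: f' = f · (v + v_o)/(v + v_s).
f' = 29.1 × (342 + 40)/(342 + 66.4) = 29.1 × 382/408.4 ≈ 27.2 Hz.

27.2 Hz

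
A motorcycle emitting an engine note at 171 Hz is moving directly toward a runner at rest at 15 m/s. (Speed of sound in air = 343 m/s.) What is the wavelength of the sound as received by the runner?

1.92 m

With the source moving toward a stationary observer, f' = f · v/(v − v_s).
f' = 171 × 343/(343 − 15) ≈ 179 Hz.
λ' = v/f' = 343/178.82 ≈ 1.92 m.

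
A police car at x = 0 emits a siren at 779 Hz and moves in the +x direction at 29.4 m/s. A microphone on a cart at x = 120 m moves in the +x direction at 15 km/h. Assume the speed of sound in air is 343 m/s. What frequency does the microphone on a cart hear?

842 Hz

15 km/h = 4.167 m/s.
The observer lies on the +x side, so the source is heading toward the observer and the observer is heading away from the source.
With source approaching and observer receding, f' = f · (v − v_o)/(v − v_s).
f' = 779 × (343 − 4.167)/(343 − 29.4) = 779 × 338.83/313.6 ≈ 842 Hz.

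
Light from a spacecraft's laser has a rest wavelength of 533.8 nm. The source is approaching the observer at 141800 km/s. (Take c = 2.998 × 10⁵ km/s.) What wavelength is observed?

319.3 nm

β = v/c = 141800/299800 = 0.4730.
Relativistic Doppler for wavelength: λ' = λ₀ · √((1 − β)/(1 + β)).
λ' = 533.8 × √(0.5270/1.4730) = 533.8 × 0.59816 ≈ 319.3 nm.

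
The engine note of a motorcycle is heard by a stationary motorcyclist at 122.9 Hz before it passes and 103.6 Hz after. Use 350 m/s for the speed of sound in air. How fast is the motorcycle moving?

30 m/s

f₁/f₂ = (v + v_s)/(v − v_s), so v_s = v · (f₁ − f₂)/(f₁ + f₂).
v_s = 350 × (122.9 − 103.6)/(122.9 + 103.6) = 350 × 19.3/226.5 ≈ 30 m/s.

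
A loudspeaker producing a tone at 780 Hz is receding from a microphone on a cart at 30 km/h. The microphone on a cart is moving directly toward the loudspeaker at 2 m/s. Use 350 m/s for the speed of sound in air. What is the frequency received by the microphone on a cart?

30 km/h = 8.333 m/s.
General Doppler shift: f' = f · (v + v_o)/(v + v_s).
f' = 780 × (350 + 2)/(350 + 8.333) = 780 × 352/358.33 ≈ 766 Hz.

766 Hz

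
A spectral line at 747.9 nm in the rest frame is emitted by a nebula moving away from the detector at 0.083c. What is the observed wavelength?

812.8 nm

Relativistic Doppler for wavelength: λ' = λ₀ · √((1 + β)/(1 − β)).
λ' = 747.9 × √(1.0830/0.9170) = 747.9 × 1.08675 ≈ 812.8 nm.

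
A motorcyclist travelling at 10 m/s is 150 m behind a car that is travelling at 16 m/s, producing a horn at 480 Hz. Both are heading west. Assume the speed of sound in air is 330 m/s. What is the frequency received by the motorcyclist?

The motorcyclist is behind, so the car is moving away from it while the motorcyclist is moving toward the car.
General Doppler shift: f' = f · (v + v_o)/(v + v_s).
f' = 480 × (330 + 10)/(330 + 16) = 480 × 340/346 ≈ 472 Hz.

472 Hz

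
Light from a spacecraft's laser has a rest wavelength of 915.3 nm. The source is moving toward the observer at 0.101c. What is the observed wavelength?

Relativistic Doppler for wavelength: λ' = λ₀ · √((1 − β)/(1 + β)).
λ' = 915.3 × √(0.8990/1.1010) = 915.3 × 0.90362 ≈ 827.1 nm.

827.1 nm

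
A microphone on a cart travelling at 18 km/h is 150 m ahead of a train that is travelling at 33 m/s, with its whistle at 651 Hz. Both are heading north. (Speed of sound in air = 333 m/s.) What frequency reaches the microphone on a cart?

712 Hz

18 km/h = 5 m/s.
The microphone on a cart is ahead, so the train is moving toward it while the microphone on a cart is moving away from the train.
General Doppler shift: f' = f · (v − v_o)/(v − v_s).
f' = 651 × (333 − 5)/(333 − 33) = 651 × 328/300 ≈ 712 Hz.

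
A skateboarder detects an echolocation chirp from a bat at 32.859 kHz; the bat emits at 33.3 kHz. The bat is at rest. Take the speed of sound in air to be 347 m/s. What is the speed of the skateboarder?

f' < f, so the skateboarder is receding.
f' = f · (v − v_o)/v ⇒ v_o = v · |f'/f − 1|.
v_o = 347 × |32.859/33.3 − 1| = 347 × 0.01324 ≈ 4.6 m/s.

4.6 m/s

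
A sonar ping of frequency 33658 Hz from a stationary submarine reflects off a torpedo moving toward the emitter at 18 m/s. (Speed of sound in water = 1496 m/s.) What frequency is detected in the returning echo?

The torpedo first receives the wave as a moving observer: f₁ = f₀ · (v + u)/v = 33658 × (1496 + 18)/1496 ≈ 34063 Hz.
On reflection it acts as a source moving toward the stationary detector: f₂ = f₁ · v/(v − u) = 34063 × 1496/1478 ≈ 34478 Hz.

34478 Hz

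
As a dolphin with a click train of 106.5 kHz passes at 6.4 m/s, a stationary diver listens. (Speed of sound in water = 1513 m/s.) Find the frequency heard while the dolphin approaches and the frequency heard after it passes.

Approaching: f₁ = f · v/(v − v_s) = 106.5 × 1513/1506.6 ≈ 107.0 kHz.
Receding: f₂ = f · v/(v + v_s) = 106.5 × 1513/1519.4 ≈ 106.1 kHz.

107.0 kHz approaching; 106.1 kHz receding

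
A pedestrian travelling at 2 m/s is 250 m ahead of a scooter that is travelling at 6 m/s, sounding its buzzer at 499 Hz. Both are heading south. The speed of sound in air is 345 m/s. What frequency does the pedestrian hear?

505 Hz

The pedestrian is ahead, so the scooter is moving toward it while the pedestrian is moving away from the scooter.
Both move, so f' = f · (v − v_o)/(v − v_s).
f' = 499 × (345 − 2)/(345 − 6) = 499 × 343/339 ≈ 505 Hz.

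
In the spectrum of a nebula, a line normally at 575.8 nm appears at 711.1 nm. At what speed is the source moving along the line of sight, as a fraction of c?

λ'/λ₀ = 1.2350 > 1 (redshift), so the source is receding.
λ'/λ₀ = √((1 + β)/(1 − β)) for a receding source ⇒ β = (r² − 1)/(r² + 1) with r = λ'/λ₀.
β = (1.5252 − 1)/(1.5252 + 1) ≈ 0.208.

0.208c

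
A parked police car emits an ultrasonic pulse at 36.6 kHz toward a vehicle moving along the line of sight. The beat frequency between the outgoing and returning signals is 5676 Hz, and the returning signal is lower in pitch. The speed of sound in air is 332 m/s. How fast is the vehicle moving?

Double Doppler shift off a moving reflector: f₂ = f₀ · (v + u)/(v − u) (u > 0 toward emitter).
Returning signal is lower, so f₂ = f₀ − Δf = 36600 − 5676 = 30924 Hz.
Rearranging, u = v · (f₂ − f₀)/(f₂ + f₀) = 332 × -5676/67524 ≈ -28 m/s.
So the vehicle is moving at 28 m/s away from the emitter.

28 m/s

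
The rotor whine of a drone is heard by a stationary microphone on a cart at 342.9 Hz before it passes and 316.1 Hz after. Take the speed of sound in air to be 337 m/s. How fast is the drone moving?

f₁/f₂ = (v + v_s)/(v − v_s), so v_s = v · (f₁ − f₂)/(f₁ + f₂).
v_s = 337 × (342.9 − 316.1)/(342.9 + 316.1) = 337 × 26.8/659.0 ≈ 13.7 m/s.

13.7 m/s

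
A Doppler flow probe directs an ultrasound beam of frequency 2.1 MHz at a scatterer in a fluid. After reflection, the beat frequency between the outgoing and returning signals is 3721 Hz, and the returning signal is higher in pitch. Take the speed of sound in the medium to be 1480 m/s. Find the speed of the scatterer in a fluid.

Double Doppler shift off a moving reflector: f₂ = f₀ · (v + u)/(v − u) (u > 0 toward emitter).
Returning signal is higher, so f₂ = f₀ + Δf = 2100000 + 3721 = 2103721 Hz.
Rearranging, u = v · (f₂ − f₀)/(f₂ + f₀) = 1480 × 3721/4203721 ≈ 1.31 m/s.
So the scatterer in a fluid is moving at 1.31 m/s toward the emitter.

1.31 m/s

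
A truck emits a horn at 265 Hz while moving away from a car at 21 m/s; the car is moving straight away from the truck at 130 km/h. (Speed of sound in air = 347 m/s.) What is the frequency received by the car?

224 Hz

130 km/h = 36.11 m/s.
With source receding and observer receding, f' = f · (v − v_o)/(v + v_s).
f' = 265 × (347 − 36.11)/(347 + 21) = 265 × 310.89/368 ≈ 224 Hz.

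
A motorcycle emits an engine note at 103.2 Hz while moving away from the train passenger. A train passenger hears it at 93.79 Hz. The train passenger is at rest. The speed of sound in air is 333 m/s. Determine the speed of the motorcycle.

33 m/s

f' = f · v/(v + v_s) ⇒ v_s = v · |1 − f/f'|.
v_s = 333 × |1 − 103.2/93.79| = 333 × 0.1003 ≈ 33 m/s.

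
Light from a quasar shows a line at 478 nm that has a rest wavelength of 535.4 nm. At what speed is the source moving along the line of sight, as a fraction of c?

0.113c

λ'/λ₀ = 0.8928 < 1 (blueshift), so the source is approaching.
λ'/λ₀ = √((1 − β)/(1 + β)) for an approaching source ⇒ β = (1 − r²)/(1 + r²) with r = λ'/λ₀.
β = (1 − 0.7971)/(1 + 0.7971) ≈ 0.113.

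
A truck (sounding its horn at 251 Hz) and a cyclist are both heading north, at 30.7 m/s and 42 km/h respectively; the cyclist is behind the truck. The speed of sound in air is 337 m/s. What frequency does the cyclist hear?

238 Hz

42 km/h = 11.67 m/s.
The cyclist is behind, so the truck is moving away from it while the cyclist is moving toward the truck.
Both move, so f' = f · (v + v_o)/(v + v_s).
f' = 251 × (337 + 11.67)/(337 + 30.7) = 251 × 348.67/367.7 ≈ 238 Hz.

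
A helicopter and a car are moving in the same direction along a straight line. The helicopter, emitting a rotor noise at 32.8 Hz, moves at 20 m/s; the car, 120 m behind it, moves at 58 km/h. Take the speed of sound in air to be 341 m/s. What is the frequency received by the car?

32.4 Hz

58 km/h = 16.11 m/s.
The car is behind, so the helicopter is moving away from it while the car is moving toward the helicopter.
With source receding and observer approaching, f' = f · (v + v_o)/(v + v_s).
f' = 32.8 × (341 + 16.11)/(341 + 20) = 32.8 × 357.11/361 ≈ 32.4 Hz.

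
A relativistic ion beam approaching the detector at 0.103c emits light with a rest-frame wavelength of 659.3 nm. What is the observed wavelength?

Relativistic Doppler for wavelength: λ' = λ₀ · √((1 − β)/(1 + β)).
λ' = 659.3 × √(0.8970/1.1030) = 659.3 × 0.90180 ≈ 594.6 nm.

594.6 nm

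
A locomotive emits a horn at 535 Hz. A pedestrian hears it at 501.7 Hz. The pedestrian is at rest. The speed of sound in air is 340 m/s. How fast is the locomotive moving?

22.6 m/s

f' < f, so the locomotive is receding.
f' = f · v/(v + v_s) ⇒ v_s = v · |1 − f/f'|.
v_s = 340 × |1 − 535/501.7| = 340 × 0.06637 ≈ 22.6 m/s.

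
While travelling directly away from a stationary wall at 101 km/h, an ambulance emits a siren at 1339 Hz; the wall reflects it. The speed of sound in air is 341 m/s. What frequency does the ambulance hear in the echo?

101 km/h = 28.06 m/s.
The wall receives the sound from a moving source: f₁ = f₀ · v/(v + v_e) = 1339 × 341/369.06 ≈ 1237 Hz.
On the return leg the ambulance is a moving observer: f₂ = f₁ · (v − v_e)/v = 1237 × 312.94/341 ≈ 1135 Hz.
Equivalently f₂ = f₀ · (v − v_e)/(v + v_e).

1135 Hz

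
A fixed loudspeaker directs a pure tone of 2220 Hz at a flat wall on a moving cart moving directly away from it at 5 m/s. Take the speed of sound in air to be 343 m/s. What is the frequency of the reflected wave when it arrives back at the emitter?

2156 Hz

At the flat wall on a moving cart (a moving observer), f₁ = f₀ · (v − u)/v = 2220 × 338/343 ≈ 2188 Hz.
The reflection then acts as a moving source: f₂ = f₁ · v/(v + u) ≈ 2156 Hz.
Equivalently f₂ = f₀ · (v − u)/(v + u).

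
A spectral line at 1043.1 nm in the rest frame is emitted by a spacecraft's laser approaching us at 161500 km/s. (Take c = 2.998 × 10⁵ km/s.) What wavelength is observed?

571.1 nm

β = v/c = 161500/299800 = 0.5387.
Relativistic Doppler for wavelength: λ' = λ₀ · √((1 − β)/(1 + β)).
λ' = 1043.1 × √(0.4613/1.5387) = 1043.1 × 0.54754 ≈ 571.1 nm.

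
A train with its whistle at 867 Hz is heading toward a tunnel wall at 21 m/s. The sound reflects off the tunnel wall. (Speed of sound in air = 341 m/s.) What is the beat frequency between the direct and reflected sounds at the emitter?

114 Hz

The tunnel wall receives the sound from a moving source: f₁ = f₀ · v/(v − v_e) = 867 × 341/320 ≈ 923.9 Hz.
On the return leg the train is a moving observer: f₂ = f₁ · (v + v_e)/v = 923.9 × 362/341 ≈ 980.8 Hz.
Equivalently f₂ = f₀ · (v + v_e)/(v − v_e).
Beat against the emitted tone: |f₂ − f₀| = 2v_e·f₀/(v − v_e) = 2 × 21 × 867/320 ≈ 114 Hz.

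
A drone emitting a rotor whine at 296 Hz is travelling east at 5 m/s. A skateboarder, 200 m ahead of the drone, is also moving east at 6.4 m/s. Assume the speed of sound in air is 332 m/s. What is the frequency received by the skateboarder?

The skateboarder is ahead, so the drone is moving toward it while the skateboarder is moving away from the drone.
With source approaching and observer receding, f' = f · (v − v_o)/(v − v_s).
f' = 296 × (332 − 6.4)/(332 − 5) = 296 × 325.6/327 ≈ 295 Hz.

295 Hz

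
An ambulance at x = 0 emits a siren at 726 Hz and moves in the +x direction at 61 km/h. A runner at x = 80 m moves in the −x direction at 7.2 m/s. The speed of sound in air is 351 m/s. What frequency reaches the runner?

61 km/h = 16.94 m/s.
The observer lies on the +x side, so the source is heading toward the observer and the observer is heading toward the source.
Both move, so f' = f · (v + v_o)/(v − v_s).
f' = 726 × (351 + 7.2)/(351 − 16.94) = 726 × 358.2/334.06 ≈ 778 Hz.

778 Hz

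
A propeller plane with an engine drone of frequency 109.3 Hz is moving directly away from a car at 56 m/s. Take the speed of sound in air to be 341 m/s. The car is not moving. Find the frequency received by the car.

94 Hz

Moving source, stationary observer: f' = f · v/(v + v_s) since the source is receding.
f' = 109.3 × 341/(341 + 56) = 109.3 × 341/397 ≈ 94 Hz.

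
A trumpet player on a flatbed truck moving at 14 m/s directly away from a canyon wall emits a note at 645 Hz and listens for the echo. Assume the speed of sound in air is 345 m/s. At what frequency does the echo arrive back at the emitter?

The canyon wall receives the sound from a moving source: f₁ = f₀ · v/(v + v_e) = 645 × 345/359 ≈ 620 Hz.
On the return leg the trumpet player on a flatbed truck is a moving observer: f₂ = f₁ · (v − v_e)/v = 620 × 331/345 ≈ 595 Hz.
Equivalently f₂ = f₀ · (v − v_e)/(v + v_e).

595 Hz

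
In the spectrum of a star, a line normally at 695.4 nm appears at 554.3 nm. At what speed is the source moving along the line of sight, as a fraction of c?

0.223

λ'/λ₀ = 0.7971 < 1 (blueshift), so the source is approaching.
λ'/λ₀ = √((1 − β)/(1 + β)) for an approaching source ⇒ β = (1 − r²)/(1 + r²) with r = λ'/λ₀.
β = (1 − 0.6354)/(1 + 0.6354) ≈ 0.223.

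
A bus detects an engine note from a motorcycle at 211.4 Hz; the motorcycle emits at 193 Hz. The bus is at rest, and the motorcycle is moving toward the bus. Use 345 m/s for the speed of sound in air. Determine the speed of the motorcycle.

f' = f · v/(v − v_s) ⇒ v_s = v · |1 − f/f'|.
v_s = 345 × |1 − 193/211.4| = 345 × 0.08704 ≈ 30 m/s.

30 m/s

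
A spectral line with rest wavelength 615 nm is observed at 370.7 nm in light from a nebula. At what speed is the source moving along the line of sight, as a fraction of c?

0.467

λ'/λ₀ = 0.6028 < 1 (blueshift), so the source is approaching.
λ'/λ₀ = √((1 − β)/(1 + β)) for an approaching source ⇒ β = (1 − r²)/(1 + r²) with r = λ'/λ₀.
β = (1 − 0.3633)/(1 + 0.3633) ≈ 0.467.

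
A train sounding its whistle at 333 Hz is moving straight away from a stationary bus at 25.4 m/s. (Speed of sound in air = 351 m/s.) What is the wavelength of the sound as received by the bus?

Only the source moves, away from the listener, so f' = f · v/(v + v_s).
f' = 333 × 351/(351 + 25.4) ≈ 311 Hz.
λ' = v/f' = 351/310.529 ≈ 1.13 m.

1.13 m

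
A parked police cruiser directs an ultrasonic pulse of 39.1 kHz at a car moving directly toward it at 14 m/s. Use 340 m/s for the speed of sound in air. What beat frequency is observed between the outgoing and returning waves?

The car first receives the wave as a moving observer: f₁ = f₀ · (v + u)/v = 39.1 × (340 + 14)/340 ≈ 40.71 kHz.
On reflection it acts as a source moving toward the stationary detector: f₂ = f₁ · v/(v − u) = 40.71 × 340/326 ≈ 42.46 kHz.
Beat frequency (with f₀ = 39100 Hz): |f₂ − f₀| = 2u·f₀/(v − u) = 2 × 14 × 39100/326 ≈ 3358 Hz.

3358 Hz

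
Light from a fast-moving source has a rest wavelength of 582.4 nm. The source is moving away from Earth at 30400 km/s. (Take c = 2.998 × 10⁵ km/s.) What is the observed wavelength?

β = v/c = 30400/299800 = 0.1014.
Relativistic Doppler for wavelength: λ' = λ₀ · √((1 + β)/(1 − β)).
λ' = 582.4 × √(1.1014/0.8986) = 582.4 × 1.10711 ≈ 644.8 nm.

644.8 nm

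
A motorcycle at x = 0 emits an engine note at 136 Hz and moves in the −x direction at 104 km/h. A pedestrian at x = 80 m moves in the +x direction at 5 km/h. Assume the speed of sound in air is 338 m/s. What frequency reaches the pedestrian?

104 km/h = 28.89 m/s; 5 km/h = 1.389 m/s.
The observer lies on the +x side, so the source is heading away from the observer and the observer is heading away from the source.
With source receding and observer receding, f' = f · (v − v_o)/(v + v_s).
f' = 136 × (338 − 1.389)/(338 + 28.89) = 136 × 336.61/366.89 ≈ 125 Hz.

125 Hz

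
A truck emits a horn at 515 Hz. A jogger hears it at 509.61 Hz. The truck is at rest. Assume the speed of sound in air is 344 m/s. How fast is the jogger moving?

3.6 m/s

f' < f, so the jogger is receding.
f' = f · (v − v_o)/v ⇒ v_o = v · |f'/f − 1|.
v_o = 344 × |509.61/515 − 1| = 344 × 0.01047 ≈ 3.6 m/s.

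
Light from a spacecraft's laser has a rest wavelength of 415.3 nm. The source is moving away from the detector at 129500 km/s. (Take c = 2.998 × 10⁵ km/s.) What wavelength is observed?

659.4 nm

β = v/c = 129500/299800 = 0.4320.
Relativistic Doppler for wavelength: λ' = λ₀ · √((1 + β)/(1 − β)).
λ' = 415.3 × √(1.4320/0.5680) = 415.3 × 1.58772 ≈ 659.4 nm.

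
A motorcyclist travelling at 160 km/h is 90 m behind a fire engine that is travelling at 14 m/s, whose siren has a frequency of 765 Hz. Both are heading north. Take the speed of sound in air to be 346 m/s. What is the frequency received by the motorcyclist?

830 Hz

160 km/h = 44.44 m/s.
The motorcyclist is behind, so the fire engine is moving away from it while the motorcyclist is moving toward the fire engine.
With source receding and observer approaching, f' = f · (v + v_o)/(v + v_s).
f' = 765 × (346 + 44.44)/(346 + 14) = 765 × 390.44/360 ≈ 830 Hz.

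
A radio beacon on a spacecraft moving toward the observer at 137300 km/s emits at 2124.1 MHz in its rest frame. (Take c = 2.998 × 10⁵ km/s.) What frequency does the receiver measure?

β = v/c = 137300/299800 = 0.4580.
Relativistic Doppler for frequency: f' = f₀ · √((1 + β)/(1 − β)).
f' = 2124.1 × √(1.4580/0.5420) = 2124.1 × 1.64008 ≈ 3483.7 MHz.

3483.7 MHz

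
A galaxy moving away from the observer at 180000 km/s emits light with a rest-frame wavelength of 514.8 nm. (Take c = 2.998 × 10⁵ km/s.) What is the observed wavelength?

β = v/c = 180000/299800 = 0.6004.
Relativistic Doppler for wavelength: λ' = λ₀ · √((1 + β)/(1 − β)).
λ' = 514.8 × √(1.6004/0.3996) = 514.8 × 2.00125 ≈ 1030.2 nm.

1030.2 nm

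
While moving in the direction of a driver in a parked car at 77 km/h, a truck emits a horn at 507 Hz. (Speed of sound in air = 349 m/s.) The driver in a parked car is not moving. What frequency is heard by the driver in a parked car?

540 Hz

77 km/h = 21.39 m/s.
With the source moving toward a stationary observer, f' = f · v/(v − v_s).
f' = 507 × 349/(349 − 21.39) = 507 × 349/327.6 ≈ 540 Hz.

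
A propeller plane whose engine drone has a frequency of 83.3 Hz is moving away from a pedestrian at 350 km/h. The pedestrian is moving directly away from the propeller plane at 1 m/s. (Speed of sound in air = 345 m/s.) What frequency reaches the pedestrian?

350 km/h = 97.22 m/s.
General Doppler shift: f' = f · (v − v_o)/(v + v_s).
f' = 83.3 × (345 − 1)/(345 + 97.22) = 83.3 × 344/442.22 ≈ 65 Hz.

65 Hz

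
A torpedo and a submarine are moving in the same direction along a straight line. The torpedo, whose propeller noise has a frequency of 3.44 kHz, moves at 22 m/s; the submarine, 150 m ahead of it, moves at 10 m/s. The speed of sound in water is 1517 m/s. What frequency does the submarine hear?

The submarine is ahead, so the torpedo is moving toward it while the submarine is moving away from the torpedo.
General Doppler shift: f' = f · (v − v_o)/(v − v_s).
f' = 3.44 × (1517 − 10)/(1517 − 22) = 3.44 × 1507/1495 ≈ 3.47 kHz.

3.47 kHz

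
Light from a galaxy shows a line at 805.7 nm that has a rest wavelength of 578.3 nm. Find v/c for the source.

λ'/λ₀ = 1.3932 > 1 (redshift), so the source is receding.
λ'/λ₀ = √((1 + β)/(1 − β)) for a receding source ⇒ β = (r² − 1)/(r² + 1) with r = λ'/λ₀.
β = (1.9411 − 1)/(1.9411 + 1) ≈ 0.320.

0.320c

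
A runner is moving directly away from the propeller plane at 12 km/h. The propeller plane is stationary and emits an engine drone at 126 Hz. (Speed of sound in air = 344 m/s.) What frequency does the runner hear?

125 Hz

12 km/h = 3.333 m/s.
Moving observer, stationary source: f' = f · (v − v_o)/v.
f' = 126 × (344 − 3.333)/344 = 126 × 340.67/344 ≈ 125 Hz.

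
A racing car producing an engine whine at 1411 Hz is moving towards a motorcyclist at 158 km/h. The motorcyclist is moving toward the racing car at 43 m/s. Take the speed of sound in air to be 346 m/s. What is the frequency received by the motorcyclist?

158 km/h = 43.89 m/s.
With source approaching and observer approaching, f' = f · (v + v_o)/(v − v_s).
f' = 1411 × (346 + 43)/(346 − 43.89) = 1411 × 389/302.11 ≈ 1817 Hz.

1817 Hz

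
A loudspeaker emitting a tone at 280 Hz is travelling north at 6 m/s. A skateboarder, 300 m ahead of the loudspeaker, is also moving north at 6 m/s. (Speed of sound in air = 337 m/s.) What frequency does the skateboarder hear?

280 Hz

The skateboarder is ahead, so the loudspeaker is moving toward it while the skateboarder is moving away from the loudspeaker.
General Doppler shift: f' = f · (v − v_o)/(v − v_s).
f' = 280 × (337 − 6)/(337 − 6) = 280 × 331/331 ≈ 280 Hz.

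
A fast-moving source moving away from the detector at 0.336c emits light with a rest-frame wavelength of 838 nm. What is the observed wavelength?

Relativistic Doppler for wavelength: λ' = λ₀ · √((1 + β)/(1 − β)).
λ' = 838 × √(1.3360/0.6640) = 838 × 1.41847 ≈ 1188.7 nm.

1188.7 nm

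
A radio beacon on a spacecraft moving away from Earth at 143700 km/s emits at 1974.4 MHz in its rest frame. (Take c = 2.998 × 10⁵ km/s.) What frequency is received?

β = v/c = 143700/299800 = 0.4793.
Relativistic Doppler for frequency: f' = f₀ · √((1 − β)/(1 + β)).
f' = 1974.4 × √(0.5207/1.4793) = 1974.4 × 0.59327 ≈ 1171.4 MHz.

1171.4 MHz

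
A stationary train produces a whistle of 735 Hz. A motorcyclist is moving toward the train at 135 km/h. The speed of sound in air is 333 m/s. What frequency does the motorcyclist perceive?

818 Hz

135 km/h = 37.5 m/s.
Moving observer, stationary source: f' = f · (v + v_o)/v.
f' = 735 × (333 + 37.5)/333 = 735 × 370.5/333 ≈ 818 Hz.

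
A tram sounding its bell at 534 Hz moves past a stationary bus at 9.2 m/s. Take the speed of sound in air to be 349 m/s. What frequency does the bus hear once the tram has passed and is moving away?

520 Hz

Receding: f₂ = f · v/(v + v_s) = 534 × 349/358.2 ≈ 520 Hz.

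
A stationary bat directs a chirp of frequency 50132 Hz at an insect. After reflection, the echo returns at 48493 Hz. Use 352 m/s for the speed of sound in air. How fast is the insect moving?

5.8 m/s

Double Doppler shift off a moving reflector: f₂ = f₀ · (v + u)/(v − u) (u > 0 toward emitter).
Rearranging, u = v · (f₂ − f₀)/(f₂ + f₀) = 352 × -1639/98625 ≈ -5.8 m/s.
So the insect is moving at 5.8 m/s away from the emitter.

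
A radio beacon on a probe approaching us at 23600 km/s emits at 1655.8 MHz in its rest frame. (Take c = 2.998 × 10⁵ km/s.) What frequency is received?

β = v/c = 23600/299800 = 0.0787.
Relativistic Doppler for frequency: f' = f₀ · √((1 + β)/(1 − β)).
f' = 1655.8 × √(1.0787/0.9213) = 1655.8 × 1.08208 ≈ 1791.7 MHz.

1791.7 MHz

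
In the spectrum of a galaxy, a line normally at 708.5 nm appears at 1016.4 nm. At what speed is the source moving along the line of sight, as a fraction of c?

λ'/λ₀ = 1.4346 > 1 (redshift), so the source is receding.
λ'/λ₀ = √((1 + β)/(1 − β)) for a receding source ⇒ β = (r² − 1)/(r² + 1) with r = λ'/λ₀.
β = (2.0580 − 1)/(2.0580 + 1) ≈ 0.346.

0.346c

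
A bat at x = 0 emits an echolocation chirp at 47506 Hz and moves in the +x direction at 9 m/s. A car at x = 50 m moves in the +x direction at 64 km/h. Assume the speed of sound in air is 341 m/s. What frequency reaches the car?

64 km/h = 17.78 m/s.
The observer lies on the +x side, so the source is heading toward the observer and the observer is heading away from the source.
General Doppler shift: f' = f · (v − v_o)/(v − v_s).
f' = 47506 × (341 − 17.78)/(341 − 9) = 47506 × 323.22/332 ≈ 46250 Hz.

46250 Hz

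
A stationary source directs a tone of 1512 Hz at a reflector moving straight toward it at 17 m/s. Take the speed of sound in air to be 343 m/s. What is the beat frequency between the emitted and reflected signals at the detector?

158 Hz

The reflector first receives the wave as a moving observer: f₁ = f₀ · (v + u)/v = 1512 × (343 + 17)/343 ≈ 1586.9 Hz.
On reflection it acts as a source moving toward the stationary detector: f₂ = f₁ · v/(v − u) = 1586.9 × 343/326 ≈ 1669.7 Hz.
Equivalently f₂ = f₀ · (v + u)/(v − u).
Beat frequency: |f₂ − f₀| = 2u·f₀/(v − u) = 2 × 17 × 1512/326 ≈ 158 Hz.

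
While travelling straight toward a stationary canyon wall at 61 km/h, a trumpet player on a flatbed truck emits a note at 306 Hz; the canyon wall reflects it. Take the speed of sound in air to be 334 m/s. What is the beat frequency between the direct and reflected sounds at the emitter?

61 km/h = 16.94 m/s.
The canyon wall receives the sound from a moving source: f₁ = f₀ · v/(v − v_e) = 306 × 334/317.06 ≈ 322.4 Hz.
On the return leg the trumpet player on a flatbed truck is a moving observer: f₂ = f₁ · (v + v_e)/v = 322.4 × 350.94/334 ≈ 338.7 Hz.
Beat against the emitted tone: |f₂ − f₀| = 2v_e·f₀/(v − v_e) = 2 × 16.94 × 306/317.06 ≈ 32.7 Hz.

32.7 Hz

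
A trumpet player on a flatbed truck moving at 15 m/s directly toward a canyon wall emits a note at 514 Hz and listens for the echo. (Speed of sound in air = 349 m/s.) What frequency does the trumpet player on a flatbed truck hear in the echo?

The canyon wall receives the sound from a moving source: f₁ = f₀ · v/(v − v_e) = 514 × 349/334 ≈ 537 Hz.
On the return leg the trumpet player on a flatbed truck is a moving observer: f₂ = f₁ · (v + v_e)/v = 537 × 364/349 ≈ 560 Hz.
Equivalently f₂ = f₀ · (v + v_e)/(v − v_e).

560 Hz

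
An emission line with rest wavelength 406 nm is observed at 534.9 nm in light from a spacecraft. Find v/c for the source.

λ'/λ₀ = 1.3175 > 1 (redshift), so the source is receding.
λ'/λ₀ = √((1 + β)/(1 − β)) for a receding source ⇒ β = (r² − 1)/(r² + 1) with r = λ'/λ₀.
β = (1.7358 − 1)/(1.7358 + 1) ≈ 0.269.

0.269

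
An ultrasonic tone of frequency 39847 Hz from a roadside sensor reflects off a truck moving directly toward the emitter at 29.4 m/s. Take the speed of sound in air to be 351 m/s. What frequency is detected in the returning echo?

47132 Hz

The truck first receives the wave as a moving observer: f₁ = f₀ · (v + u)/v = 39847 × (351 + 29.4)/351 ≈ 43185 Hz.
On reflection it acts as a source moving toward the stationary detector: f₂ = f₁ · v/(v − u) = 43185 × 351/321.6 ≈ 47132 Hz.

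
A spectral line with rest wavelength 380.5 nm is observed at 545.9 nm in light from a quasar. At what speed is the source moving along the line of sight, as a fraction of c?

0.346c

λ'/λ₀ = 1.4347 > 1 (redshift), so the source is receding.
λ'/λ₀ = √((1 + β)/(1 − β)) for a receding source ⇒ β = (r² − 1)/(r² + 1) with r = λ'/λ₀.
β = (2.0583 − 1)/(2.0583 + 1) ≈ 0.346.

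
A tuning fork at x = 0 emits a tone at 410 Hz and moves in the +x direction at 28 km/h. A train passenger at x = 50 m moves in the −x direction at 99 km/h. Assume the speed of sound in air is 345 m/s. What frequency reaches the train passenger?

453 Hz

28 km/h = 7.778 m/s; 99 km/h = 27.5 m/s.
The observer lies on the +x side, so the source is heading toward the observer and the observer is heading toward the source.
General Doppler shift: f' = f · (v + v_o)/(v − v_s).
f' = 410 × (345 + 27.5)/(345 − 7.778) = 410 × 372.5/337.22 ≈ 453 Hz.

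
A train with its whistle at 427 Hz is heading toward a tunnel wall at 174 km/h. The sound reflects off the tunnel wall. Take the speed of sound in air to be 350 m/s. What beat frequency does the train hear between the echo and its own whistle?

137 Hz

174 km/h = 48.33 m/s.
The tunnel wall receives the sound from a moving source: f₁ = f₀ · v/(v − v_e) = 427 × 350/301.67 ≈ 495.4 Hz.
On the return leg the train is a moving observer: f₂ = f₁ · (v + v_e)/v = 495.4 × 398.33/350 ≈ 563.8 Hz.
Equivalently f₂ = f₀ · (v + v_e)/(v − v_e).
Beat against the emitted tone: |f₂ − f₀| = 2v_e·f₀/(v − v_e) = 2 × 48.33 × 427/301.67 ≈ 137 Hz.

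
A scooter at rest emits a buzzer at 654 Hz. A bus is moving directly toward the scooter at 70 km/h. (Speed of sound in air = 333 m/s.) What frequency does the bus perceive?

70 km/h = 19.44 m/s.
Only the observer moves, toward the source, so f' = f · (v + v_o)/v.
f' = 654 × (333 + 19.44)/333 = 654 × 352.44/333 ≈ 692 Hz.

692 Hz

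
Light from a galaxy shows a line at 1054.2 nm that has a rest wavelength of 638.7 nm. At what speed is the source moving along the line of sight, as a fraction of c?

λ'/λ₀ = 1.6505 > 1 (redshift), so the source is receding.
λ'/λ₀ = √((1 + β)/(1 − β)) for a receding source ⇒ β = (r² − 1)/(r² + 1) with r = λ'/λ₀.
β = (2.7243 − 1)/(2.7243 + 1) ≈ 0.463.

0.463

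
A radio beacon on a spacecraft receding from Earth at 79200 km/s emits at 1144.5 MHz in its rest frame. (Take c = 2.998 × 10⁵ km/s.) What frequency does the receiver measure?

873.2 MHz

β = v/c = 79200/299800 = 0.2642.
Relativistic Doppler for frequency: f' = f₀ · √((1 − β)/(1 + β)).
f' = 1144.5 × √(0.7358/1.2642) = 1144.5 × 0.76293 ≈ 873.2 MHz.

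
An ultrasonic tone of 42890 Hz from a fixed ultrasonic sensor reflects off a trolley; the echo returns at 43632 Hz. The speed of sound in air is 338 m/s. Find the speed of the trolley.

2.90 m/s

Double Doppler shift off a moving reflector: f₂ = f₀ · (v + u)/(v − u) (u > 0 toward emitter).
Rearranging, u = v · (f₂ − f₀)/(f₂ + f₀) = 338 × 742/86522 ≈ 2.90 m/s.
So the trolley is moving at 2.90 m/s toward the emitter.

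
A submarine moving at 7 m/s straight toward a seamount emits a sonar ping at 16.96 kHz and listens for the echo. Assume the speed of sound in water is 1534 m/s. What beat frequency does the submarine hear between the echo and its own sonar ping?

155 Hz

The seamount receives the sound from a moving source: f₁ = f₀ · v/(v − v_e) = 16.96 × 1534/1527 ≈ 17.0377 kHz.
On the return leg the submarine is a moving observer: f₂ = f₁ · (v + v_e)/v = 17.0377 × 1541/1534 ≈ 17.1155 kHz.
Equivalently f₂ = f₀ · (v + v_e)/(v − v_e).
Beat against the emitted tone (with f₀ = 16960 Hz): |f₂ − f₀| = 2v_e·f₀/(v − v_e) = 2 × 7 × 16960/1527 ≈ 155 Hz.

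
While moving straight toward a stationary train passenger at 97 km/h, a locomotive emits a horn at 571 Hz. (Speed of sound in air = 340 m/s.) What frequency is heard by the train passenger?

620 Hz

97 km/h = 26.94 m/s.
Only the source moves, toward the listener, so f' = f · v/(v − v_s).
f' = 571 × 340/(340 − 26.94) = 571 × 340/313.1 ≈ 620 Hz.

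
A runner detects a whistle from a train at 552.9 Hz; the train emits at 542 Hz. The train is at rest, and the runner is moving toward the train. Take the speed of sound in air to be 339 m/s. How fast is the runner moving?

6.8 m/s

f' = f · (v + v_o)/v ⇒ v_o = v · |f'/f − 1|.
v_o = 339 × |552.9/542 − 1| = 339 × 0.02011 ≈ 6.8 m/s.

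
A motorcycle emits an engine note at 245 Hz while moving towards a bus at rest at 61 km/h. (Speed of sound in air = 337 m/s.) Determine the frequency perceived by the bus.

258 Hz

61 km/h = 16.94 m/s.
Moving source, stationary observer: f' = f · v/(v − v_s) since the source is approaching.
f' = 245 × 337/(337 − 16.94) = 245 × 337/320.1 ≈ 258 Hz.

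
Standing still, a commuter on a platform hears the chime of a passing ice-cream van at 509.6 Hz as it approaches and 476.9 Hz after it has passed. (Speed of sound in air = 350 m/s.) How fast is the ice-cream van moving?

f₁/f₂ = (v + v_s)/(v − v_s), so v_s = v · (f₁ − f₂)/(f₁ + f₂).
v_s = 350 × (509.6 − 476.9)/(509.6 + 476.9) = 350 × 32.7/986.5 ≈ 11.6 m/s.

11.6 m/s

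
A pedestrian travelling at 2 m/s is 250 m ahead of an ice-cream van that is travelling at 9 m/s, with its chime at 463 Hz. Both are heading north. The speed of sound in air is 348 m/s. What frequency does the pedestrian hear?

473 Hz

The pedestrian is ahead, so the ice-cream van is moving toward it while the pedestrian is moving away from the ice-cream van.
Both move, so f' = f · (v − v_o)/(v − v_s).
f' = 463 × (348 − 2)/(348 − 9) = 463 × 346/339 ≈ 473 Hz.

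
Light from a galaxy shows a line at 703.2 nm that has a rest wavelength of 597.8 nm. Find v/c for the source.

0.161c

λ'/λ₀ = 1.1763 > 1 (redshift), so the source is receding.
λ'/λ₀ = √((1 + β)/(1 − β)) for a receding source ⇒ β = (r² − 1)/(r² + 1) with r = λ'/λ₀.
β = (1.3837 − 1)/(1.3837 + 1) ≈ 0.161.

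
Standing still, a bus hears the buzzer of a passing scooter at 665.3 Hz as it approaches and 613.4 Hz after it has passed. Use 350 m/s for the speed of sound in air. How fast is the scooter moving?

f₁/f₂ = (v + v_s)/(v − v_s), so v_s = v · (f₁ − f₂)/(f₁ + f₂).
v_s = 350 × (665.3 − 613.4)/(665.3 + 613.4) = 350 × 51.9/1278.7 ≈ 14.2 m/s.

14.2 m/s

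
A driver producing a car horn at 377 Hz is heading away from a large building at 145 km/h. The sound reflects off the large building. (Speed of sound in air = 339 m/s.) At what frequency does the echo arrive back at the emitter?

297 Hz

145 km/h = 40.28 m/s.
The large building receives the sound from a moving source: f₁ = f₀ · v/(v + v_e) = 377 × 339/379.28 ≈ 337 Hz.
On the return leg the driver is a moving observer: f₂ = f₁ · (v − v_e)/v = 337 × 298.72/339 ≈ 297 Hz.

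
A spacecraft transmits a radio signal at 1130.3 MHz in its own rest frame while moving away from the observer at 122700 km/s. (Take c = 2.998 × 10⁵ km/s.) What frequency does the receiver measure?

β = v/c = 122700/299800 = 0.4093.
Relativistic Doppler for frequency: f' = f₀ · √((1 − β)/(1 + β)).
f' = 1130.3 × √(0.5907/1.4093) = 1130.3 × 0.64743 ≈ 731.8 MHz.

731.8 MHz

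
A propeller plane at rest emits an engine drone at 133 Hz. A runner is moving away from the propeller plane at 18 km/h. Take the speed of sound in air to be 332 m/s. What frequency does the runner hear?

131 Hz

18 km/h = 5 m/s.
Only the observer moves, away from the source, so f' = f · (v − v_o)/v.
f' = 133 × (332 − 5)/332 = 133 × 327/332 ≈ 131 Hz.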